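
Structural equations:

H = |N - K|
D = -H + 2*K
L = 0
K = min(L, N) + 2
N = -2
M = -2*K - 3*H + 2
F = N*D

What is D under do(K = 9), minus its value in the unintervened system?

do(K=9) replaces the equation K = min(L, N) + 2 with the constant K = 9.
H = |N - K|  [with N=-2, K=9]  = 11
D = -H + 2*K  [with H=11, K=9]  = 7
Without intervention: K = min(L, N) + 2  [with L=0, N=-2]  = 0; H = |N - K|  [with N=-2, K=0]  = 2; D = -H + 2*K  [with H=2, K=0]  = -2.
Change = 7 − (-2) = 9.

9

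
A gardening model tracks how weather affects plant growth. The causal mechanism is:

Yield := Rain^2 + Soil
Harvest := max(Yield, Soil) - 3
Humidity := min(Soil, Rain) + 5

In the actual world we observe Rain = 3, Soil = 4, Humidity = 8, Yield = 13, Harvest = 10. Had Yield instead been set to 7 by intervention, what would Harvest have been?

4

Intervening sets Yield = 7 and removes its equation (Yield := Rain^2 + Soil).
Harvest = max(Yield, Soil) - 3  [with Yield=7, Soil=4]  = 4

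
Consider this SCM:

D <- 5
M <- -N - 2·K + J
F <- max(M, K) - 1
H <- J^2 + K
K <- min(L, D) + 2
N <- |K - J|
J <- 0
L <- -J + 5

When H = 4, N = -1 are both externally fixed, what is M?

-13

Under do(H = 4, N = -1), each intervened variable's structural equation is replaced by its fixed value.
L = -J + 5  [with J=0]  = 5
K = min(L, D) + 2  [with L=5, D=5]  = 7
M = -N - 2·K + J  [with N=-1, K=7, J=0]  = -13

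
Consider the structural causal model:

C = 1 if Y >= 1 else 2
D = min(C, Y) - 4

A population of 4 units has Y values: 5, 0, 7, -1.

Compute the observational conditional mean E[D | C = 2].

-4.5

Observing C=2 restricts to units where C's equation naturally yields 2: Y ∈ {0, -1}. In that subpopulation D = -4, -5, mean -4.5.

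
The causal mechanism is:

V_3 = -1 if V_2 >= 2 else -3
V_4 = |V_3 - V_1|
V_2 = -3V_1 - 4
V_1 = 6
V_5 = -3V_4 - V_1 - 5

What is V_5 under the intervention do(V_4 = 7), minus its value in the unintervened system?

6

Intervening sets V_4 = 7 and removes its equation (V_4 = |V_3 - V_1|).
V_5 = -3V_4 - V_1 - 5  [with V_4=7, V_1=6]  = -32
Without intervention: V_2 = -3V_1 - 4  [with V_1=6]  = -22; V_3 = -1 if V_2 >= 2 else -3  [with V_2=-22]  = -3; V_4 = |V_3 - V_1|  [with V_3=-3, V_1=6]  = 9; V_5 = -3V_4 - V_1 - 5  [with V_4=9, V_1=6]  = -38.
Change = -32 − (-38) = 6.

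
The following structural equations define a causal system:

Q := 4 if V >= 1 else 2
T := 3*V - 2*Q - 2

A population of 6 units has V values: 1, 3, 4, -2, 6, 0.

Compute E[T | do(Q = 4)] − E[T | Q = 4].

The intervention sets Q=4 in all 6 units regardless of V. Recomputing T per unit gives -7, -1, 2, -16, 8, -10; average -4.
Observing Q=4 restricts to units where Q's equation naturally yields 4: V ∈ {1, 3, 4, 6}. In that subpopulation T = -7, -1, 2, 8, mean 0.5.
Difference = -4 − 0.5 = -4.5.

-4.5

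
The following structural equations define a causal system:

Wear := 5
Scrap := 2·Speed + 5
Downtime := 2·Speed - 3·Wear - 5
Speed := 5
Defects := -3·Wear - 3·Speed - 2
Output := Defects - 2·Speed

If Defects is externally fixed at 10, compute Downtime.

The intervention breaks the incoming arrows to Defects: Defects := -3·Wear - 3·Speed - 2 no longer applies, and Defects = 10.
No directed path runs from Defects to Downtime, so Downtime keeps its natural value.
Downtime = 2·Speed - 3·Wear - 5  [with Speed=5, Wear=5]  = -10

-10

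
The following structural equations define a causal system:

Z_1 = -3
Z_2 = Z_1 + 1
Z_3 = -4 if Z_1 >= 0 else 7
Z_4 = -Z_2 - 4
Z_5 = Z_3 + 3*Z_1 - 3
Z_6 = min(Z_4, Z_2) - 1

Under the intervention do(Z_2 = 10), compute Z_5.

-5

do(Z_2=10) replaces the equation Z_2 = Z_1 + 1 with the constant Z_2 = 10.
Since Z_5 is not a descendant of the intervened variable, it is unaffected.
Z_3 = -4 if Z_1 >= 0 else 7  [with Z_1=-3]  = 7
Z_5 = Z_3 + 3*Z_1 - 3  [with Z_3=7, Z_1=-3]  = -5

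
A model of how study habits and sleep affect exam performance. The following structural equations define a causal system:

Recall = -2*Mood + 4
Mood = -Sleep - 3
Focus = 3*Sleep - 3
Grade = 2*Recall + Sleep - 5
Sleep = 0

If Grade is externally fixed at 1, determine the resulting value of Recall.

10

The intervention breaks the incoming arrows to Grade: Grade = 2*Recall + Sleep - 5 no longer applies, and Grade = 1.
Since Recall is not a descendant of the intervened variable, it is unaffected.
Mood = -Sleep - 3  [with Sleep=0]  = -3
Recall = -2*Mood + 4  [with Mood=-3]  = 10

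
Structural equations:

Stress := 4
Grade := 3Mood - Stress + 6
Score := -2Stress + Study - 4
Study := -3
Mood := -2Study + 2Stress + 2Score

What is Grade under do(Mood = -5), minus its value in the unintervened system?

Intervening sets Mood = -5 and removes its equation (Mood := -2Study + 2Stress + 2Score).
Grade = 3Mood - Stress + 6  [with Mood=-5, Stress=4]  = -13
Without intervention: Score = -2Stress + Study - 4  [with Stress=4, Study=-3]  = -15; Mood = -2Study + 2Stress + 2Score  [with Study=-3, Stress=4, Score=-15]  = -16; Grade = 3Mood - Stress + 6  [with Mood=-16, Stress=4]  = -46.
Change = -13 − (-46) = 33.

33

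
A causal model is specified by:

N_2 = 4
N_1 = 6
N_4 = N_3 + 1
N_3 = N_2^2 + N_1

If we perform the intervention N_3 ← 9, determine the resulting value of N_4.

10

The intervention breaks the incoming arrows to N_3: N_3 = N_2^2 + N_1 no longer applies, and N_3 = 9.
N_4 = N_3 + 1  [with N_3=9]  = 10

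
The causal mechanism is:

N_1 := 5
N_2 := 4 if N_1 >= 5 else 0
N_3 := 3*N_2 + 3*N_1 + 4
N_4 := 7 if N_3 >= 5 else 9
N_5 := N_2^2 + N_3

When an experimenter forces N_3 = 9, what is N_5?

do(N_3=9) replaces the equation N_3 := 3*N_2 + 3*N_1 + 4 with the constant N_3 = 9.
N_2 = 4 if N_1 >= 5 else 0  [with N_1=5]  = 4
N_5 = N_2^2 + N_3  [with N_2=4, N_3=9]  = 25

25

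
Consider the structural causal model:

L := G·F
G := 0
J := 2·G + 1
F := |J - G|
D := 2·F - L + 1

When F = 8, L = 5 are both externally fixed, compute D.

Setting F = 8, L = 5 by intervention discards those variables' equations.
D = 2·F - L + 1  [with F=8, L=5]  = 12

12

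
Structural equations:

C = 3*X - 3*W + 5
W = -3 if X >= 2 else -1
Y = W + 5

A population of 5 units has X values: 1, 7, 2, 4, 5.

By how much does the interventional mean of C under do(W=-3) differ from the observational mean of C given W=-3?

Every unit gets W=-3 under the intervention. C values become 17, 35, 20, 26, 29; E[C|do(W=-3)] = 25.4.
Conditioning on W=-3 selects the 4 unit(s) with X ∈ {7, 2, 4, 5}. Their C values: 35, 20, 26, 29. Mean = 27.5.
Difference = 25.4 − 27.5 = -2.1.

-2.1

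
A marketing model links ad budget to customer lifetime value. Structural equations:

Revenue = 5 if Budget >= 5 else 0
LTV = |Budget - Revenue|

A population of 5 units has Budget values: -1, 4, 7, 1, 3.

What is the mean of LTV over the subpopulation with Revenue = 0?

2.25

E[LTV|Revenue=0] averages over only the 4 units with Revenue=0 (Budget = -1, 4, 1, 3): LTV = 1, 4, 1, 3, mean 2.25.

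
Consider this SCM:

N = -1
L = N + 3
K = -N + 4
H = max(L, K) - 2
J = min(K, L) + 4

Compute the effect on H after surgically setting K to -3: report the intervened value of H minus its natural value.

-3

The intervention breaks the incoming arrows to K: K = -N + 4 no longer applies, and K = -3.
L = N + 3  [with N=-1]  = 2
H = max(L, K) - 2  [with L=2, K=-3]  = 0
Without intervention: L = N + 3  [with N=-1]  = 2; K = -N + 4  [with N=-1]  = 5; H = max(L, K) - 2  [with L=2, K=5]  = 3.
Change = 0 − 3 = -3.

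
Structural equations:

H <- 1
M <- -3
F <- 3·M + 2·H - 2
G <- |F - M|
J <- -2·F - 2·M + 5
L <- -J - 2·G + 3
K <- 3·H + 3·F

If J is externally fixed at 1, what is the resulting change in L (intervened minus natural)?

The intervention breaks the incoming arrows to J: J <- -2·F - 2·M + 5 no longer applies, and J = 1.
F = 3·M + 2·H - 2  [with M=-3, H=1]  = -9
G = |F - M|  [with F=-9, M=-3]  = 6
L = -J - 2·G + 3  [with J=1, G=6]  = -10
Without intervention: F = 3·M + 2·H - 2  [with M=-3, H=1]  = -9; G = |F - M|  [with F=-9, M=-3]  = 6; J = -2·F - 2·M + 5  [with F=-9, M=-3]  = 29; L = -J - 2·G + 3  [with J=29, G=6]  = -38.
Change = -10 − (-38) = 28.

28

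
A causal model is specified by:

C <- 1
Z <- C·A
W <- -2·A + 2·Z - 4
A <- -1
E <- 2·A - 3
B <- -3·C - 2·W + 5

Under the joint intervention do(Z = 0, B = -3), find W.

-2

The joint intervention fixes Z = 0, B = -3, removing each variable's own equation.
W = -2·A + 2·Z - 4  [with A=-1, Z=0]  = -2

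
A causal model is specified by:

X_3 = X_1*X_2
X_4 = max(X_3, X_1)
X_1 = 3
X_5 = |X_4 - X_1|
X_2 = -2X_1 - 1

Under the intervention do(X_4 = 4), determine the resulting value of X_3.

-21

Under do(X_4=4), the mechanism X_4 = max(X_3, X_1) is discarded; X_4 is fixed at 4.
Since X_3 is not a descendant of the intervened variable, it is unaffected.
X_2 = -2X_1 - 1  [with X_1=3]  = -7
X_3 = X_1*X_2  [with X_1=3, X_2=-7]  = -21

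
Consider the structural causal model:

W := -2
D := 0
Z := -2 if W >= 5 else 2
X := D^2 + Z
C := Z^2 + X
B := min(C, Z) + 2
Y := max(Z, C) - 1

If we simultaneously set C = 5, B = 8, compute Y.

4

Under do(C = 5, B = 8), each intervened variable's structural equation is replaced by its fixed value.
Z = -2 if W >= 5 else 2  [with W=-2]  = 2
Y = max(Z, C) - 1  [with Z=2, C=5]  = 4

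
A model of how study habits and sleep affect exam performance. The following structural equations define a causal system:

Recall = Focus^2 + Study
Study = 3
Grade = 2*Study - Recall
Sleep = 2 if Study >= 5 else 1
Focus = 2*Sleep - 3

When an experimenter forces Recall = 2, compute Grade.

Intervening sets Recall = 2 and removes its equation (Recall = Focus^2 + Study).
Grade = 2*Study - Recall  [with Study=3, Recall=2]  = 4

4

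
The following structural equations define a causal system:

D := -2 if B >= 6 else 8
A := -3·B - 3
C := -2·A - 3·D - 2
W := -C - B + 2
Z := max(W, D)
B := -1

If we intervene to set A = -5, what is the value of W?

do(A=-5) replaces the equation A := -3·B - 3 with the constant A = -5.
D = -2 if B >= 6 else 8  [with B=-1]  = 8
C = -2·A - 3·D - 2  [with A=-5, D=8]  = -16
W = -C - B + 2  [with C=-16, B=-1]  = 19

19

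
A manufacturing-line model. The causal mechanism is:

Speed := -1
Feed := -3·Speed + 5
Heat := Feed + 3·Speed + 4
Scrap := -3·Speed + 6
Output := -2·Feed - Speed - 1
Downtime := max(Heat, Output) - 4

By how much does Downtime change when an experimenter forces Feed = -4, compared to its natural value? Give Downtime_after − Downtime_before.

-1

Under do(Feed=-4), the mechanism Feed := -3·Speed + 5 is discarded; Feed is fixed at -4.
Heat = Feed + 3·Speed + 4  [with Feed=-4, Speed=-1]  = -3
Output = -2·Feed - Speed - 1  [with Feed=-4, Speed=-1]  = 8
Downtime = max(Heat, Output) - 4  [with Heat=-3, Output=8]  = 4
Without intervention: Feed = -3·Speed + 5  [with Speed=-1]  = 8; Heat = Feed + 3·Speed + 4  [with Feed=8, Speed=-1]  = 9; Output = -2·Feed - Speed - 1  [with Feed=8, Speed=-1]  = -16; Downtime = max(Heat, Output) - 4  [with Heat=9, Output=-16]  = 5.
Change = 4 − 5 = -1.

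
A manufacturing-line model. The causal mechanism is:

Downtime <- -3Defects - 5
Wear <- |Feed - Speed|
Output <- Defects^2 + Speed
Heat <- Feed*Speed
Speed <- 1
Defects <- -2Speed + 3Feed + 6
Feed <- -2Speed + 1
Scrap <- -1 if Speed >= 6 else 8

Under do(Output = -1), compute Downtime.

do(Output=-1) replaces the equation Output <- Defects^2 + Speed with the constant Output = -1.
Downtime is not downstream of the intervention, so its value is determined by the original equations.
Feed = -2Speed + 1  [with Speed=1]  = -1
Defects = -2Speed + 3Feed + 6  [with Speed=1, Feed=-1]  = 1
Downtime = -3Defects - 5  [with Defects=1]  = -8

-8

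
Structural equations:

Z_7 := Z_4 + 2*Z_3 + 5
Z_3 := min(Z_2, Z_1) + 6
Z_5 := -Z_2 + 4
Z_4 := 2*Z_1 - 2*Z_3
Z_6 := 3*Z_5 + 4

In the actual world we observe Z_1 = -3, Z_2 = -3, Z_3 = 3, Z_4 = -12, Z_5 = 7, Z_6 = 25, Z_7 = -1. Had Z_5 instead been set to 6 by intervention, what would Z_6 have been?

The intervention breaks the incoming arrows to Z_5: Z_5 := -Z_2 + 4 no longer applies, and Z_5 = 6.
Z_6 = 3*Z_5 + 4  [with Z_5=6]  = 22

22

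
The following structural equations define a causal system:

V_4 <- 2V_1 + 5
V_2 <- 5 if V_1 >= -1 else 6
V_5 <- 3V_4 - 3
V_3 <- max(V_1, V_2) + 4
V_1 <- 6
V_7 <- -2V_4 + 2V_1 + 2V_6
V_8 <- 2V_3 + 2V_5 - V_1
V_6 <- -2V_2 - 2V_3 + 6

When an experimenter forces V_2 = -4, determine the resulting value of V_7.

-34

Under do(V_2=-4), the mechanism V_2 <- 5 if V_1 >= -1 else 6 is discarded; V_2 is fixed at -4.
V_3 = max(V_1, V_2) + 4  [with V_1=6, V_2=-4]  = 10
V_4 = 2V_1 + 5  [with V_1=6]  = 17
V_6 = -2V_2 - 2V_3 + 6  [with V_2=-4, V_3=10]  = -6
V_7 = -2V_4 + 2V_1 + 2V_6  [with V_4=17, V_1=6, V_6=-6]  = -34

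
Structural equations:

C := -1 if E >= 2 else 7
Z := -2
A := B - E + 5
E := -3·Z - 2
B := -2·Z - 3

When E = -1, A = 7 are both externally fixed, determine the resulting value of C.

7

Setting E = -1, A = 7 by intervention discards those variables' equations.
C = -1 if E >= 2 else 7  [with E=-1]  = 7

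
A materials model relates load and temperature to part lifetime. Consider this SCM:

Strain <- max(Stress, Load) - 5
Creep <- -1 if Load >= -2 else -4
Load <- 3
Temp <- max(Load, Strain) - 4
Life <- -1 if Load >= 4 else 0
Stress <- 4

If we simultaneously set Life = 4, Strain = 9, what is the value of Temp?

Under do(Life = 4, Strain = 9), each intervened variable's structural equation is replaced by its fixed value.
Temp = max(Load, Strain) - 4  [with Load=3, Strain=9]  = 5

5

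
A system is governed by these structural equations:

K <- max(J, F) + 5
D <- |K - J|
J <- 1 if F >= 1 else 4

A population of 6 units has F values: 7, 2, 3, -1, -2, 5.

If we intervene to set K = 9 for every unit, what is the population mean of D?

The intervention sets K=9 in all 6 units regardless of F. Recomputing D per unit gives 8, 8, 8, 5, 5, 8; average 7.

7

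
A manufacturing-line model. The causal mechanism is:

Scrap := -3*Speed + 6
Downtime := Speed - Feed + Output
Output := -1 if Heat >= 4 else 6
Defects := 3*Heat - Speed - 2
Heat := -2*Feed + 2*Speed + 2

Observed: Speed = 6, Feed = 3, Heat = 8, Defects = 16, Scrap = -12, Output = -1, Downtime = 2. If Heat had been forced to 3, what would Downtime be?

The intervention breaks the incoming arrows to Heat: Heat := -2*Feed + 2*Speed + 2 no longer applies, and Heat = 3.
Output = -1 if Heat >= 4 else 6  [with Heat=3]  = 6
Downtime = Speed - Feed + Output  [with Speed=6, Feed=3, Output=6]  = 9

9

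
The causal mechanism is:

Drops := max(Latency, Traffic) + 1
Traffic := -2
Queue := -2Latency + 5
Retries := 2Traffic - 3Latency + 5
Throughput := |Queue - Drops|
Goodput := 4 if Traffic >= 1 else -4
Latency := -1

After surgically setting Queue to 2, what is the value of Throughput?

2

The intervention breaks the incoming arrows to Queue: Queue := -2Latency + 5 no longer applies, and Queue = 2.
Drops = max(Latency, Traffic) + 1  [with Latency=-1, Traffic=-2]  = 0
Throughput = |Queue - Drops|  [with Queue=2, Drops=0]  = 2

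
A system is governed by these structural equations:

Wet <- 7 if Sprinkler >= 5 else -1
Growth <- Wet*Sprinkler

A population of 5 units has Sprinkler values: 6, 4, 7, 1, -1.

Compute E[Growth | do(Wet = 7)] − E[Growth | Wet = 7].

do(Wet=7) breaks Wet's dependence on Sprinkler. With Wet=7 fixed, Growth across the units is 42, 28, 49, 7, -7, mean 23.8.
Conditioning on Wet=7 selects the 2 unit(s) with Sprinkler ∈ {6, 7}. Their Growth values: 42, 49. Mean = 45.5.
Difference = 23.8 − 45.5 = -21.7.

-21.7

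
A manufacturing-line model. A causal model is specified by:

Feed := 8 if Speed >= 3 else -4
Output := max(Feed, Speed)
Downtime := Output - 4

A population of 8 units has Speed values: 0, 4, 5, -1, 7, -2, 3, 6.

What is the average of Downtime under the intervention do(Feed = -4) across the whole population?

Every unit gets Feed=-4 under the intervention. Downtime values become -4, 0, 1, -5, 3, -6, -1, 2; E[Downtime|do(Feed=-4)] = -1.25.

-1.25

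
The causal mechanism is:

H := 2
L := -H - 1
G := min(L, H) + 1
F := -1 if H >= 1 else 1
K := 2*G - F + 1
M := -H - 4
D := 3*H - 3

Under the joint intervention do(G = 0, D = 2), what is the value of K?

Setting G = 0, D = 2 by intervention discards those variables' equations.
F = -1 if H >= 1 else 1  [with H=2]  = -1
K = 2*G - F + 1  [with G=0, F=-1]  = 2

2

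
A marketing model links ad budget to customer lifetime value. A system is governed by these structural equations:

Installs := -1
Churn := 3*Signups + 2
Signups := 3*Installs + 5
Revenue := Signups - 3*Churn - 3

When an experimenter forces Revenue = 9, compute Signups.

2

The intervention breaks the incoming arrows to Revenue: Revenue := Signups - 3*Churn - 3 no longer applies, and Revenue = 9.
Since Signups is not a descendant of the intervened variable, it is unaffected.
Signups = 3*Installs + 5  [with Installs=-1]  = 2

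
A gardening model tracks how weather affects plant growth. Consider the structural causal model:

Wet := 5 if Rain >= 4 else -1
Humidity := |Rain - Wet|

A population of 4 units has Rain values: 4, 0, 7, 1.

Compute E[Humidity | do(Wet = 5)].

3

Every unit gets Wet=5 under the intervention. Humidity values become 1, 5, 2, 4; E[Humidity|do(Wet=5)] = 3.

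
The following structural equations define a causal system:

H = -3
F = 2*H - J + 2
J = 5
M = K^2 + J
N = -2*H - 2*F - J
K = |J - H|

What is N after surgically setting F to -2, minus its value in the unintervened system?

Intervening sets F = -2 and removes its equation (F = 2*H - J + 2).
N = -2*H - 2*F - J  [with H=-3, F=-2, J=5]  = 5
Without intervention: F = 2*H - J + 2  [with H=-3, J=5]  = -9; N = -2*H - 2*F - J  [with H=-3, F=-9, J=5]  = 19.
Change = 5 − 19 = -14.

-14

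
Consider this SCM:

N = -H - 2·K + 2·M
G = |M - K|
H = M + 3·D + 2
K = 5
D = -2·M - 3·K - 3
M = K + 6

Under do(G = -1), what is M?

11

Under do(G=-1), the mechanism G = |M - K| is discarded; G is fixed at -1.
Since M is not a descendant of the intervened variable, it is unaffected.
M = K + 6  [with K=5]  = 11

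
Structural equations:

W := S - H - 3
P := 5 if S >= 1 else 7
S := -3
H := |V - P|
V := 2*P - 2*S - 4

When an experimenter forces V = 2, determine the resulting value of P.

Under do(V=2), the mechanism V := 2*P - 2*S - 4 is discarded; V is fixed at 2.
Since P is not a descendant of the intervened variable, it is unaffected.
P = 5 if S >= 1 else 7  [with S=-3]  = 7

7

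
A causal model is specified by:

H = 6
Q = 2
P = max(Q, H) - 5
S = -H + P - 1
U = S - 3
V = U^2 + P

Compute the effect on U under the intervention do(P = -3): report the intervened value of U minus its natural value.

do(P=-3) replaces the equation P = max(Q, H) - 5 with the constant P = -3.
S = -H + P - 1  [with H=6, P=-3]  = -10
U = S - 3  [with S=-10]  = -13
Without intervention: P = max(Q, H) - 5  [with Q=2, H=6]  = 1; S = -H + P - 1  [with H=6, P=1]  = -6; U = S - 3  [with S=-6]  = -9.
Change = -13 − (-9) = -4.

-4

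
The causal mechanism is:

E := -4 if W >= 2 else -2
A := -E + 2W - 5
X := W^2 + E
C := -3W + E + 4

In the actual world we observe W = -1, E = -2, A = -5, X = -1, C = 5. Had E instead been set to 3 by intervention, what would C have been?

10

do(E=3) replaces the equation E := -4 if W >= 2 else -2 with the constant E = 3.
C = -3W + E + 4  [with W=-1, E=3]  = 10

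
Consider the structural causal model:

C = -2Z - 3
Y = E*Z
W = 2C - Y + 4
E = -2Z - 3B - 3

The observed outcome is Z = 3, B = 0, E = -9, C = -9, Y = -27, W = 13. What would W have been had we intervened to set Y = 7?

The intervention breaks the incoming arrows to Y: Y = E*Z no longer applies, and Y = 7.
C = -2Z - 3  [with Z=3]  = -9
W = 2C - Y + 4  [with C=-9, Y=7]  = -21

-21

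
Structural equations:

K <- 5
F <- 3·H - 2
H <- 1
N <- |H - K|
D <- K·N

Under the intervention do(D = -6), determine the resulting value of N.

do(D=-6) replaces the equation D <- K·N with the constant D = -6.
N is not downstream of the intervention, so its value is determined by the original equations.
N = |H - K|  [with H=1, K=5]  = 4

4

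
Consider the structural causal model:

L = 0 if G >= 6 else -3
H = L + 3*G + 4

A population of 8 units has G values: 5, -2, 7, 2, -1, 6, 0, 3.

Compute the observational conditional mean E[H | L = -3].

4.5

E[H|L=-3] averages over only the 6 units with L=-3 (G = 5, -2, 2, -1, 0, 3): H = 16, -5, 7, -2, 1, 10, mean 4.5.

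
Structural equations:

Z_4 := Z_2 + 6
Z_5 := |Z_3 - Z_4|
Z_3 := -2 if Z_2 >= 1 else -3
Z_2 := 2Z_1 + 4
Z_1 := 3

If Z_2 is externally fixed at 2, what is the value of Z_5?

10

do(Z_2=2) replaces the equation Z_2 := 2Z_1 + 4 with the constant Z_2 = 2.
Z_3 = -2 if Z_2 >= 1 else -3  [with Z_2=2]  = -2
Z_4 = Z_2 + 6  [with Z_2=2]  = 8
Z_5 = |Z_3 - Z_4|  [with Z_3=-2, Z_4=8]  = 10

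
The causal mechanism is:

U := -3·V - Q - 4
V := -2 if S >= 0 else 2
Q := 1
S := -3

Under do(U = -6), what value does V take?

Under do(U=-6), the mechanism U := -3·V - Q - 4 is discarded; U is fixed at -6.
Since V is not a descendant of the intervened variable, it is unaffected.
V = -2 if S >= 0 else 2  [with S=-3]  = 2

2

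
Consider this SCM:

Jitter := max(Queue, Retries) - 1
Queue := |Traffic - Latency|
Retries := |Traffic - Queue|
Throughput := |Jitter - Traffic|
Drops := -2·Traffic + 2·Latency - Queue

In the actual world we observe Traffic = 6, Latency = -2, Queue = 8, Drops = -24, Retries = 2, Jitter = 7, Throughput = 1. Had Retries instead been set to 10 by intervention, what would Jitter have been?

9

The intervention breaks the incoming arrows to Retries: Retries := |Traffic - Queue| no longer applies, and Retries = 10.
Queue = |Traffic - Latency|  [with Traffic=6, Latency=-2]  = 8
Jitter = max(Queue, Retries) - 1  [with Queue=8, Retries=10]  = 9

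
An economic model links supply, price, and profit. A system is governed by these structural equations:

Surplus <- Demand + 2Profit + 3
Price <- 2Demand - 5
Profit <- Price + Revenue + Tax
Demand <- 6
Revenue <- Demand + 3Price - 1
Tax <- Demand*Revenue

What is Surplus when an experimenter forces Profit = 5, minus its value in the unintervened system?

The intervention breaks the incoming arrows to Profit: Profit <- Price + Revenue + Tax no longer applies, and Profit = 5.
Surplus = Demand + 2Profit + 3  [with Demand=6, Profit=5]  = 19
Without intervention: Price = 2Demand - 5  [with Demand=6]  = 7; Revenue = Demand + 3Price - 1  [with Demand=6, Price=7]  = 26; Tax = Demand*Revenue  [with Demand=6, Revenue=26]  = 156; Profit = Price + Revenue + Tax  [with Price=7, Revenue=26, Tax=156]  = 189; Surplus = Demand + 2Profit + 3  [with Demand=6, Profit=189]  = 387.
Change = 19 − 387 = -368.

-368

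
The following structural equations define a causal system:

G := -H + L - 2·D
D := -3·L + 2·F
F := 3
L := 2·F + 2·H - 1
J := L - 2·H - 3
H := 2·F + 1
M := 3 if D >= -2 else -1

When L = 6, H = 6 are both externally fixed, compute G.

Setting L = 6, H = 6 by intervention discards those variables' equations.
D = -3·L + 2·F  [with L=6, F=3]  = -12
G = -H + L - 2·D  [with H=6, L=6, D=-12]  = 24

24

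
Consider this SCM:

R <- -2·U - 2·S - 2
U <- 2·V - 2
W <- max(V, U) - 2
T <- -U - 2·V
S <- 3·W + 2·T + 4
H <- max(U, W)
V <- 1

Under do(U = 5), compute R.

-10

Under do(U=5), the mechanism U <- 2·V - 2 is discarded; U is fixed at 5.
W = max(V, U) - 2  [with V=1, U=5]  = 3
T = -U - 2·V  [with U=5, V=1]  = -7
S = 3·W + 2·T + 4  [with W=3, T=-7]  = -1
R = -2·U - 2·S - 2  [with U=5, S=-1]  = -10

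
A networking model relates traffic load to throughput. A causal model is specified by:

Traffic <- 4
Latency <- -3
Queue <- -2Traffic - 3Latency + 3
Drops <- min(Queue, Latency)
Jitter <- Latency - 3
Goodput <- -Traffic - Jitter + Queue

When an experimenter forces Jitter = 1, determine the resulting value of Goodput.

The intervention breaks the incoming arrows to Jitter: Jitter <- Latency - 3 no longer applies, and Jitter = 1.
Queue = -2Traffic - 3Latency + 3  [with Traffic=4, Latency=-3]  = 4
Goodput = -Traffic - Jitter + Queue  [with Traffic=4, Jitter=1, Queue=4]  = -1

-1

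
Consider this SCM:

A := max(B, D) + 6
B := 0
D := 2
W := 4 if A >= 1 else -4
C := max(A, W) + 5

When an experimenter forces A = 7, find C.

12

do(A=7) replaces the equation A := max(B, D) + 6 with the constant A = 7.
W = 4 if A >= 1 else -4  [with A=7]  = 4
C = max(A, W) + 5  [with A=7, W=4]  = 12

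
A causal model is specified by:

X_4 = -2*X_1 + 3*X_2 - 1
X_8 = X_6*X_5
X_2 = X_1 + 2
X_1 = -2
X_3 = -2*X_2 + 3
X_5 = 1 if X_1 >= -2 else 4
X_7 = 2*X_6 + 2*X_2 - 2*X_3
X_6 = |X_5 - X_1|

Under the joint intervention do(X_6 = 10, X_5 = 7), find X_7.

14

Setting X_6 = 10, X_5 = 7 by intervention discards those variables' equations.
X_2 = X_1 + 2  [with X_1=-2]  = 0
X_3 = -2*X_2 + 3  [with X_2=0]  = 3
X_7 = 2*X_6 + 2*X_2 - 2*X_3  [with X_6=10, X_2=0, X_3=3]  = 14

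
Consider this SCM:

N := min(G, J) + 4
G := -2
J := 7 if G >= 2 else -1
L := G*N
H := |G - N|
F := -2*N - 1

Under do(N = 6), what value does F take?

The intervention breaks the incoming arrows to N: N := min(G, J) + 4 no longer applies, and N = 6.
F = -2*N - 1  [with N=6]  = -13

-13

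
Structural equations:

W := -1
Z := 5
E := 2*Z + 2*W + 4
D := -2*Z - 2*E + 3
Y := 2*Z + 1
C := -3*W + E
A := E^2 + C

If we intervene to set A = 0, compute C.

Intervening sets A = 0 and removes its equation (A := E^2 + C).
Since C is not a descendant of the intervened variable, it is unaffected.
E = 2*Z + 2*W + 4  [with Z=5, W=-1]  = 12
C = -3*W + E  [with W=-1, E=12]  = 15

15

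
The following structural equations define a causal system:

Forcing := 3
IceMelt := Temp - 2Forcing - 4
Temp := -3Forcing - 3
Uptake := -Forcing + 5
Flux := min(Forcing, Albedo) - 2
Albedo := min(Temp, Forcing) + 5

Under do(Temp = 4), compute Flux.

do(Temp=4) replaces the equation Temp := -3Forcing - 3 with the constant Temp = 4.
Albedo = min(Temp, Forcing) + 5  [with Temp=4, Forcing=3]  = 8
Flux = min(Forcing, Albedo) - 2  [with Forcing=3, Albedo=8]  = 1

1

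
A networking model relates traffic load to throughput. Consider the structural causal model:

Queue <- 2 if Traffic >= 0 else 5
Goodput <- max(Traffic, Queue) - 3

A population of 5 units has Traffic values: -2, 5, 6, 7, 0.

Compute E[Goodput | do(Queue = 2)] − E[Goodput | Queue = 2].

The intervention sets Queue=2 in all 5 units regardless of Traffic. Recomputing Goodput per unit gives -1, 2, 3, 4, -1; average 1.4.
E[Goodput|Queue=2] averages over only the 4 units with Queue=2 (Traffic = 5, 6, 7, 0): Goodput = 2, 3, 4, -1, mean 2.
Difference = 1.4 − 2 = -0.6.

-0.6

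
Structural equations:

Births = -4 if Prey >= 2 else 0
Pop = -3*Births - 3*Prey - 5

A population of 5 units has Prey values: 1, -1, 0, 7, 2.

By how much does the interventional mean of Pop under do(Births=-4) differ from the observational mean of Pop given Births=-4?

8.1

The intervention sets Births=-4 in all 5 units regardless of Prey. Recomputing Pop per unit gives 4, 10, 7, -14, 1; average 1.6.
Observing Births=-4 restricts to units where Births's equation naturally yields -4: Prey ∈ {7, 2}. In that subpopulation Pop = -14, 1, mean -6.5.
Difference = 1.6 − (-6.5) = 8.1.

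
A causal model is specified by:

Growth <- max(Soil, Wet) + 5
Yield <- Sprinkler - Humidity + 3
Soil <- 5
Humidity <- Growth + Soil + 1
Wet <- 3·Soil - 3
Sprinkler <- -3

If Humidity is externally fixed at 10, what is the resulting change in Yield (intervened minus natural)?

The intervention breaks the incoming arrows to Humidity: Humidity <- Growth + Soil + 1 no longer applies, and Humidity = 10.
Yield = Sprinkler - Humidity + 3  [with Sprinkler=-3, Humidity=10]  = -10
Without intervention: Wet = 3·Soil - 3  [with Soil=5]  = 12; Growth = max(Soil, Wet) + 5  [with Soil=5, Wet=12]  = 17; Humidity = Growth + Soil + 1  [with Growth=17, Soil=5]  = 23; Yield = Sprinkler - Humidity + 3  [with Sprinkler=-3, Humidity=23]  = -23.
Change = -10 − (-23) = 13.

13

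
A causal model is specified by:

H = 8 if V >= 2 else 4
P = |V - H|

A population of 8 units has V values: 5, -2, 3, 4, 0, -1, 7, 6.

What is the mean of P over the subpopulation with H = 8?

Observing H=8 restricts to units where H's equation naturally yields 8: V ∈ {5, 3, 4, 7, 6}. In that subpopulation P = 3, 5, 4, 1, 2, mean 3.

3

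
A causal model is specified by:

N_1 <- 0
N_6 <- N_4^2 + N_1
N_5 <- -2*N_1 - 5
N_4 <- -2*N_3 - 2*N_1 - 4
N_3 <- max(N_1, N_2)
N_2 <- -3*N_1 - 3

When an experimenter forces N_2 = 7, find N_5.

-5

do(N_2=7) replaces the equation N_2 <- -3*N_1 - 3 with the constant N_2 = 7.
Since N_5 is not a descendant of the intervened variable, it is unaffected.
N_5 = -2*N_1 - 5  [with N_1=0]  = -5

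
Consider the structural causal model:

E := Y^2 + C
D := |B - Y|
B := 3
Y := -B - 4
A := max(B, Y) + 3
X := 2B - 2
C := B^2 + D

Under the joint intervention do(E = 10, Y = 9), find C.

15

Setting E = 10, Y = 9 by intervention discards those variables' equations.
D = |B - Y|  [with B=3, Y=9]  = 6
C = B^2 + D  [with B=3, D=6]  = 15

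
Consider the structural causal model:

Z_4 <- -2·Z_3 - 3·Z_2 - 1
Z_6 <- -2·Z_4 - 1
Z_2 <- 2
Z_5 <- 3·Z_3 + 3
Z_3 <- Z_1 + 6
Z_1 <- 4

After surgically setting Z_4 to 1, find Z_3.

10

Under do(Z_4=1), the mechanism Z_4 <- -2·Z_3 - 3·Z_2 - 1 is discarded; Z_4 is fixed at 1.
Since Z_3 is not a descendant of the intervened variable, it is unaffected.
Z_3 = Z_1 + 6  [with Z_1=4]  = 10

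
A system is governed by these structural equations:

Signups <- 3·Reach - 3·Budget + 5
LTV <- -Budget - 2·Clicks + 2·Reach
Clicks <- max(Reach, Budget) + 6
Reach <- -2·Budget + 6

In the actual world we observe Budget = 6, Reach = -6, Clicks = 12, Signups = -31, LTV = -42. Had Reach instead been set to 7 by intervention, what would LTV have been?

-18

do(Reach=7) replaces the equation Reach <- -2·Budget + 6 with the constant Reach = 7.
Clicks = max(Reach, Budget) + 6  [with Reach=7, Budget=6]  = 13
LTV = -Budget - 2·Clicks + 2·Reach  [with Budget=6, Clicks=13, Reach=7]  = -18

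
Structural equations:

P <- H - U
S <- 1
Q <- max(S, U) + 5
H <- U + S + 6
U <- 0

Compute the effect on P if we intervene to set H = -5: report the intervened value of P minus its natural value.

-12

The intervention breaks the incoming arrows to H: H <- U + S + 6 no longer applies, and H = -5.
P = H - U  [with H=-5, U=0]  = -5
Without intervention: H = U + S + 6  [with U=0, S=1]  = 7; P = H - U  [with H=7, U=0]  = 7.
Change = -5 − 7 = -12.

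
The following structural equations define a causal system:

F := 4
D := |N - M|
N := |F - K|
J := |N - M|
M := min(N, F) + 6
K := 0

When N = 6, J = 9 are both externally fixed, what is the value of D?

Setting N = 6, J = 9 by intervention discards those variables' equations.
M = min(N, F) + 6  [with N=6, F=4]  = 10
D = |N - M|  [with N=6, M=10]  = 4

4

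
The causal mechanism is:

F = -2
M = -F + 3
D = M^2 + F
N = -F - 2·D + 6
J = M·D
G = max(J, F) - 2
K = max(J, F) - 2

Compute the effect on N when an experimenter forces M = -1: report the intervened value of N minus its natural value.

Under do(M=-1), the mechanism M = -F + 3 is discarded; M is fixed at -1.
D = M^2 + F  [with M=-1, F=-2]  = -1
N = -F - 2·D + 6  [with F=-2, D=-1]  = 10
Without intervention: M = -F + 3  [with F=-2]  = 5; D = M^2 + F  [with M=5, F=-2]  = 23; N = -F - 2·D + 6  [with F=-2, D=23]  = -38.
Change = 10 − (-38) = 48.

48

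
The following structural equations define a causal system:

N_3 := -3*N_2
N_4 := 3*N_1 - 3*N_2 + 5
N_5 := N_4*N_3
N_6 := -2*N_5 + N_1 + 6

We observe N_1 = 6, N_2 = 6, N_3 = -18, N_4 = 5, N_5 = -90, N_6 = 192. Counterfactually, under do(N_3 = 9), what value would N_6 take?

-78

The intervention breaks the incoming arrows to N_3: N_3 := -3*N_2 no longer applies, and N_3 = 9.
N_4 = 3*N_1 - 3*N_2 + 5  [with N_1=6, N_2=6]  = 5
N_5 = N_4*N_3  [with N_4=5, N_3=9]  = 45
N_6 = -2*N_5 + N_1 + 6  [with N_5=45, N_1=6]  = -78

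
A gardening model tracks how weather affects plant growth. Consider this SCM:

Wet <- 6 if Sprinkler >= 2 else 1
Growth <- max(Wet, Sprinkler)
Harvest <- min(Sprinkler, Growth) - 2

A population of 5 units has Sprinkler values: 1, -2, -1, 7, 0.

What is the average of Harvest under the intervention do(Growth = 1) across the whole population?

do(Growth=1) breaks Growth's dependence on Sprinkler. With Growth=1 fixed, Harvest across the units is -1, -4, -3, -1, -2, mean -2.2.

-2.2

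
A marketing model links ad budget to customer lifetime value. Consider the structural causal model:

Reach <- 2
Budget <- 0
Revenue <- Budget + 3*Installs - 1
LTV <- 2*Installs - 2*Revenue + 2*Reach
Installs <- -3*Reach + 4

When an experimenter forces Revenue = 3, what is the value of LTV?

-6

Intervening sets Revenue = 3 and removes its equation (Revenue <- Budget + 3*Installs - 1).
Installs = -3*Reach + 4  [with Reach=2]  = -2
LTV = 2*Installs - 2*Revenue + 2*Reach  [with Installs=-2, Revenue=3, Reach=2]  = -6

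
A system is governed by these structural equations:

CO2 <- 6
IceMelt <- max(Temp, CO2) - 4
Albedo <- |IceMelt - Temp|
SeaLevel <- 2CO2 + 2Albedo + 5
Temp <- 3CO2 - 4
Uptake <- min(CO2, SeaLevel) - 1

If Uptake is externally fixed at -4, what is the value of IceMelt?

do(Uptake=-4) replaces the equation Uptake <- min(CO2, SeaLevel) - 1 with the constant Uptake = -4.
IceMelt is not downstream of the intervention, so its value is determined by the original equations.
Temp = 3CO2 - 4  [with CO2=6]  = 14
IceMelt = max(Temp, CO2) - 4  [with Temp=14, CO2=6]  = 10

10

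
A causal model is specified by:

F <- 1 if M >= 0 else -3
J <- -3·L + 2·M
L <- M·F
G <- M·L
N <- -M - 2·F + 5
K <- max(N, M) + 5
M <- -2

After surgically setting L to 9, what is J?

-31

The intervention breaks the incoming arrows to L: L <- M·F no longer applies, and L = 9.
J = -3·L + 2·M  [with L=9, M=-2]  = -31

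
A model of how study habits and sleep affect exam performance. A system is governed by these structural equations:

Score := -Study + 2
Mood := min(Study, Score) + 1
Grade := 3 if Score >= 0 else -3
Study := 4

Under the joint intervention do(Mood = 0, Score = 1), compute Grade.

The joint intervention fixes Mood = 0, Score = 1, removing each variable's own equation.
Grade = 3 if Score >= 0 else -3  [with Score=1]  = 3

3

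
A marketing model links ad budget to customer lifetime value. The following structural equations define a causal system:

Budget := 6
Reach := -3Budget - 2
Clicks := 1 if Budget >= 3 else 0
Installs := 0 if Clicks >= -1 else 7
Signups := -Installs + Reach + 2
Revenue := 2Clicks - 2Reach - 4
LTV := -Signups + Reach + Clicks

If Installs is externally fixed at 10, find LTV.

The intervention breaks the incoming arrows to Installs: Installs := 0 if Clicks >= -1 else 7 no longer applies, and Installs = 10.
Reach = -3Budget - 2  [with Budget=6]  = -20
Clicks = 1 if Budget >= 3 else 0  [with Budget=6]  = 1
Signups = -Installs + Reach + 2  [with Installs=10, Reach=-20]  = -28
LTV = -Signups + Reach + Clicks  [with Signups=-28, Reach=-20, Clicks=1]  = 9

9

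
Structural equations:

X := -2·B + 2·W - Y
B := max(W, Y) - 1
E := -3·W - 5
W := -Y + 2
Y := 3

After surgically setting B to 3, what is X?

-11

The intervention breaks the incoming arrows to B: B := max(W, Y) - 1 no longer applies, and B = 3.
W = -Y + 2  [with Y=3]  = -1
X = -2·B + 2·W - Y  [with B=3, W=-1, Y=3]  = -11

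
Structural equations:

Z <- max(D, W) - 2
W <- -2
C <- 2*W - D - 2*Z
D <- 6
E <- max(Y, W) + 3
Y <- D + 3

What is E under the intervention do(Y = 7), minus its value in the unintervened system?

The intervention breaks the incoming arrows to Y: Y <- D + 3 no longer applies, and Y = 7.
E = max(Y, W) + 3  [with Y=7, W=-2]  = 10
Without intervention: Y = D + 3  [with D=6]  = 9; E = max(Y, W) + 3  [with Y=9, W=-2]  = 12.
Change = 10 − 12 = -2.

-2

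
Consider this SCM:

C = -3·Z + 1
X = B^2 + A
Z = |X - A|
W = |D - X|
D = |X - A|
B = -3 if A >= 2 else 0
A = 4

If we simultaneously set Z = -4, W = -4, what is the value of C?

13

The joint intervention fixes Z = -4, W = -4, removing each variable's own equation.
C = -3·Z + 1  [with Z=-4]  = 13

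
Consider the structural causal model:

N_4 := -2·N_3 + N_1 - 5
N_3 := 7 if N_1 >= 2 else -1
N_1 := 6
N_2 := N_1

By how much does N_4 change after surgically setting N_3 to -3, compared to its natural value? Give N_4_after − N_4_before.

The intervention breaks the incoming arrows to N_3: N_3 := 7 if N_1 >= 2 else -1 no longer applies, and N_3 = -3.
N_4 = -2·N_3 + N_1 - 5  [with N_3=-3, N_1=6]  = 7
Without intervention: N_3 = 7 if N_1 >= 2 else -1  [with N_1=6]  = 7; N_4 = -2·N_3 + N_1 - 5  [with N_3=7, N_1=6]  = -13.
Change = 7 − (-13) = 20.

20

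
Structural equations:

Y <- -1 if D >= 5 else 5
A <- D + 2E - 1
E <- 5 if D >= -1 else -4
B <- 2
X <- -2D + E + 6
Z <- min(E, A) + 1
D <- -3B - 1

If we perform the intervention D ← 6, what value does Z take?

Under do(D=6), the mechanism D <- -3B - 1 is discarded; D is fixed at 6.
E = 5 if D >= -1 else -4  [with D=6]  = 5
A = D + 2E - 1  [with D=6, E=5]  = 15
Z = min(E, A) + 1  [with E=5, A=15]  = 6

6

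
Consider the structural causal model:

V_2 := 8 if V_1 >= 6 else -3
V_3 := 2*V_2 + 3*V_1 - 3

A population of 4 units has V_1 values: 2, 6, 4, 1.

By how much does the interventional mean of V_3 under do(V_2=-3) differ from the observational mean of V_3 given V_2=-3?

do(V_2=-3) breaks V_2's dependence on V_1. With V_2=-3 fixed, V_3 across the units is -3, 9, 3, -6, mean 0.75.
Conditioning on V_2=-3 selects the 3 unit(s) with V_1 ∈ {2, 4, 1}. Their V_3 values: -3, 3, -6. Mean = -2.
Difference = 0.75 − (-2) = 2.75.

2.75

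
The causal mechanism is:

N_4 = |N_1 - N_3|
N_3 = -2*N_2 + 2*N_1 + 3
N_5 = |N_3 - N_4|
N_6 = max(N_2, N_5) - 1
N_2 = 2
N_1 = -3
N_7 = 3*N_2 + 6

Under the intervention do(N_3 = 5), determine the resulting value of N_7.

12

The intervention breaks the incoming arrows to N_3: N_3 = -2*N_2 + 2*N_1 + 3 no longer applies, and N_3 = 5.
N_7 is not downstream of the intervention, so its value is determined by the original equations.
N_7 = 3*N_2 + 6  [with N_2=2]  = 12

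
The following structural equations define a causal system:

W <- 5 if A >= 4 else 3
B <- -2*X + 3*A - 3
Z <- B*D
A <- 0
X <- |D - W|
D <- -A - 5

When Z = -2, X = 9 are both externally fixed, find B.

-21

Setting Z = -2, X = 9 by intervention discards those variables' equations.
B = -2*X + 3*A - 3  [with X=9, A=0]  = -21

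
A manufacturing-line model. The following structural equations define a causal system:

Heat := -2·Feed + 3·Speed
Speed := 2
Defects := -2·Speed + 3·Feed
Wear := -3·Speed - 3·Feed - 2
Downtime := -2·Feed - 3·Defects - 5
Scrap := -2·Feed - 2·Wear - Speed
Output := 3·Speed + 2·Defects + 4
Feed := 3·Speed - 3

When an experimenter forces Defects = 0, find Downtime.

-11

do(Defects=0) replaces the equation Defects := -2·Speed + 3·Feed with the constant Defects = 0.
Feed = 3·Speed - 3  [with Speed=2]  = 3
Downtime = -2·Feed - 3·Defects - 5  [with Feed=3, Defects=0]  = -11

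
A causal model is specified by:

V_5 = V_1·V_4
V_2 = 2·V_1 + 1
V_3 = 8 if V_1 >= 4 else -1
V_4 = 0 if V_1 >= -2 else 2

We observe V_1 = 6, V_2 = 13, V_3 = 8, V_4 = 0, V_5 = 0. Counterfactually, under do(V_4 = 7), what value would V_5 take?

42

Intervening sets V_4 = 7 and removes its equation (V_4 = 0 if V_1 >= -2 else 2).
V_5 = V_1·V_4  [with V_1=6, V_4=7]  = 42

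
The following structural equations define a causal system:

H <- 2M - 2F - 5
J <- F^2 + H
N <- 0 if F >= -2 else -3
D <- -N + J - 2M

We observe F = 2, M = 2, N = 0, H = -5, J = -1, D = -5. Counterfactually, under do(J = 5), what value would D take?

The intervention breaks the incoming arrows to J: J <- F^2 + H no longer applies, and J = 5.
N = 0 if F >= -2 else -3  [with F=2]  = 0
D = -N + J - 2M  [with N=0, J=5, M=2]  = 1

1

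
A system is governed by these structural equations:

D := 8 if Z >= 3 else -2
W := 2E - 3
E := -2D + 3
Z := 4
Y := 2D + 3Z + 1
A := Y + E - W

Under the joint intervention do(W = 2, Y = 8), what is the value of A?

-7

The joint intervention fixes W = 2, Y = 8, removing each variable's own equation.
D = 8 if Z >= 3 else -2  [with Z=4]  = 8
E = -2D + 3  [with D=8]  = -13
A = Y + E - W  [with Y=8, E=-13, W=2]  = -7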